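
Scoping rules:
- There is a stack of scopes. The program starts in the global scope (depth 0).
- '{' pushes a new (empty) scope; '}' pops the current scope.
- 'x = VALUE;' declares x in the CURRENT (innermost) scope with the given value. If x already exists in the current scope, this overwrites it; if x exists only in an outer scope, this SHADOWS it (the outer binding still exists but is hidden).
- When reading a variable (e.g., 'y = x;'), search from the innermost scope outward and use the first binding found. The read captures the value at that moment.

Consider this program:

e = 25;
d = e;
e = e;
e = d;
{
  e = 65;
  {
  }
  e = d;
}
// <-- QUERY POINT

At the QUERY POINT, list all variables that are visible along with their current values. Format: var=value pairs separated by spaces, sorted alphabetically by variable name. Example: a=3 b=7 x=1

Step 1: declare e=25 at depth 0
Step 2: declare d=(read e)=25 at depth 0
Step 3: declare e=(read e)=25 at depth 0
Step 4: declare e=(read d)=25 at depth 0
Step 5: enter scope (depth=1)
Step 6: declare e=65 at depth 1
Step 7: enter scope (depth=2)
Step 8: exit scope (depth=1)
Step 9: declare e=(read d)=25 at depth 1
Step 10: exit scope (depth=0)
Visible at query point: d=25 e=25

Answer: d=25 e=25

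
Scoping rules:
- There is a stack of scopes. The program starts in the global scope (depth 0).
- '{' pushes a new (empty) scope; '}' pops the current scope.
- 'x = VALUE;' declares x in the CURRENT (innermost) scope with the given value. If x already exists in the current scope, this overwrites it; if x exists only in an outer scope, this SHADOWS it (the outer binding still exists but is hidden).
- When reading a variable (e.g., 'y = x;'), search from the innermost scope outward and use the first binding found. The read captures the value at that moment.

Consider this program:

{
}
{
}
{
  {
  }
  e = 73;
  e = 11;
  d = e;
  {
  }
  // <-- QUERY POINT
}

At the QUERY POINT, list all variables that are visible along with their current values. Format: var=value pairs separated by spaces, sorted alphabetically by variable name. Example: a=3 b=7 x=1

Step 1: enter scope (depth=1)
Step 2: exit scope (depth=0)
Step 3: enter scope (depth=1)
Step 4: exit scope (depth=0)
Step 5: enter scope (depth=1)
Step 6: enter scope (depth=2)
Step 7: exit scope (depth=1)
Step 8: declare e=73 at depth 1
Step 9: declare e=11 at depth 1
Step 10: declare d=(read e)=11 at depth 1
Step 11: enter scope (depth=2)
Step 12: exit scope (depth=1)
Visible at query point: d=11 e=11

Answer: d=11 e=11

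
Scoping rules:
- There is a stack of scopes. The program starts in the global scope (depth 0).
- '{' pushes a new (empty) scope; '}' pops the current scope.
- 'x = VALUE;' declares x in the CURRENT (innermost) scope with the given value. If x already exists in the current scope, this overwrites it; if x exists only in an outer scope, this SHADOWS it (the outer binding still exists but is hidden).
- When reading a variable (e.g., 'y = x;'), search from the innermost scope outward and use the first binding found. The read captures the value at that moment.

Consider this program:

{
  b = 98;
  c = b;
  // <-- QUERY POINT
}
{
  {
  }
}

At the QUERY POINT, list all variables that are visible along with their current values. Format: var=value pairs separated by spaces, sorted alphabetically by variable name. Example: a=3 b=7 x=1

Step 1: enter scope (depth=1)
Step 2: declare b=98 at depth 1
Step 3: declare c=(read b)=98 at depth 1
Visible at query point: b=98 c=98

Answer: b=98 c=98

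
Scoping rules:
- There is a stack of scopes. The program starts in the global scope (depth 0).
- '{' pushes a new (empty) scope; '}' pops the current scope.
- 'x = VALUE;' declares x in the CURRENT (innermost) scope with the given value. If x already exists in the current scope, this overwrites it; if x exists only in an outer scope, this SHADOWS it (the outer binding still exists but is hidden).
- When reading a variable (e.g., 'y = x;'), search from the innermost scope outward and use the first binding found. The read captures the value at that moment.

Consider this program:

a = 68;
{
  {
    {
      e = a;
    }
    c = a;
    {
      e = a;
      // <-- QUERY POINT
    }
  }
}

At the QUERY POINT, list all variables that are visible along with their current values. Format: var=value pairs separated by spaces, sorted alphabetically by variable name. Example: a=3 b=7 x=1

Step 1: declare a=68 at depth 0
Step 2: enter scope (depth=1)
Step 3: enter scope (depth=2)
Step 4: enter scope (depth=3)
Step 5: declare e=(read a)=68 at depth 3
Step 6: exit scope (depth=2)
Step 7: declare c=(read a)=68 at depth 2
Step 8: enter scope (depth=3)
Step 9: declare e=(read a)=68 at depth 3
Visible at query point: a=68 c=68 e=68

Answer: a=68 c=68 e=68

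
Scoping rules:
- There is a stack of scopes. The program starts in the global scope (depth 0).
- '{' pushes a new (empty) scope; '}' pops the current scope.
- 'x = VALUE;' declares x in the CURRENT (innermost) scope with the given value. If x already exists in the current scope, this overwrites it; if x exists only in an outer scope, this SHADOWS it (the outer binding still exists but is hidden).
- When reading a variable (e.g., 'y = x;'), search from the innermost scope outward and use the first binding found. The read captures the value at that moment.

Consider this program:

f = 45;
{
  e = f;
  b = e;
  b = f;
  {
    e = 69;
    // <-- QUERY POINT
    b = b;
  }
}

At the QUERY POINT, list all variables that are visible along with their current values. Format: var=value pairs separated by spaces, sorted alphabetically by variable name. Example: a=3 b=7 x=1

Step 1: declare f=45 at depth 0
Step 2: enter scope (depth=1)
Step 3: declare e=(read f)=45 at depth 1
Step 4: declare b=(read e)=45 at depth 1
Step 5: declare b=(read f)=45 at depth 1
Step 6: enter scope (depth=2)
Step 7: declare e=69 at depth 2
Visible at query point: b=45 e=69 f=45

Answer: b=45 e=69 f=45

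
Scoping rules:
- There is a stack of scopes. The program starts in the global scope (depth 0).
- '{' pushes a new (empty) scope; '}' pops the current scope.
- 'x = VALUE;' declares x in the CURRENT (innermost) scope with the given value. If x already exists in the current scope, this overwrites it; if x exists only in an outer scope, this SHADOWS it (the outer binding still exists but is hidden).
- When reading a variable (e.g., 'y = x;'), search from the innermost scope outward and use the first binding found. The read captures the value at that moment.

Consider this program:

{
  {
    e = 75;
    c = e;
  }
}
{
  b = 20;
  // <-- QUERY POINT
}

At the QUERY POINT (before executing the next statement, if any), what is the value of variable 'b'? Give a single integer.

Answer: 20

Derivation:
Step 1: enter scope (depth=1)
Step 2: enter scope (depth=2)
Step 3: declare e=75 at depth 2
Step 4: declare c=(read e)=75 at depth 2
Step 5: exit scope (depth=1)
Step 6: exit scope (depth=0)
Step 7: enter scope (depth=1)
Step 8: declare b=20 at depth 1
Visible at query point: b=20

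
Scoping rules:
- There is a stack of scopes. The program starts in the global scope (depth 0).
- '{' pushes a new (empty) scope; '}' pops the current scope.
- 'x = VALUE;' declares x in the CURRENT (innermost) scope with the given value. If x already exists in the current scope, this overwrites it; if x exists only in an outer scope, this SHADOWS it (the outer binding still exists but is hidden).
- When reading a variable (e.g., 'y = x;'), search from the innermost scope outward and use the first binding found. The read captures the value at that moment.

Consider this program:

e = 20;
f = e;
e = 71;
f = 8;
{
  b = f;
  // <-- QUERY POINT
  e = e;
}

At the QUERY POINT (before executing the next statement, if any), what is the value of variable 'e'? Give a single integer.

Step 1: declare e=20 at depth 0
Step 2: declare f=(read e)=20 at depth 0
Step 3: declare e=71 at depth 0
Step 4: declare f=8 at depth 0
Step 5: enter scope (depth=1)
Step 6: declare b=(read f)=8 at depth 1
Visible at query point: b=8 e=71 f=8

Answer: 71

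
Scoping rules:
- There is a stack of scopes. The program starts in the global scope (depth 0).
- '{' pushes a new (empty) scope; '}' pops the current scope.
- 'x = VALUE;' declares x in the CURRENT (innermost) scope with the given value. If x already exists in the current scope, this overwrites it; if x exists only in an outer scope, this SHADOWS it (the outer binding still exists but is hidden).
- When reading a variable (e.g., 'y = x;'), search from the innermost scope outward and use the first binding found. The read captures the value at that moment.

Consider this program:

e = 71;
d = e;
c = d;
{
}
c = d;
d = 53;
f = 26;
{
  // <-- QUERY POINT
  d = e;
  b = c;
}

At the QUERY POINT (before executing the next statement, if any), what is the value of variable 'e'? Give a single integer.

Step 1: declare e=71 at depth 0
Step 2: declare d=(read e)=71 at depth 0
Step 3: declare c=(read d)=71 at depth 0
Step 4: enter scope (depth=1)
Step 5: exit scope (depth=0)
Step 6: declare c=(read d)=71 at depth 0
Step 7: declare d=53 at depth 0
Step 8: declare f=26 at depth 0
Step 9: enter scope (depth=1)
Visible at query point: c=71 d=53 e=71 f=26

Answer: 71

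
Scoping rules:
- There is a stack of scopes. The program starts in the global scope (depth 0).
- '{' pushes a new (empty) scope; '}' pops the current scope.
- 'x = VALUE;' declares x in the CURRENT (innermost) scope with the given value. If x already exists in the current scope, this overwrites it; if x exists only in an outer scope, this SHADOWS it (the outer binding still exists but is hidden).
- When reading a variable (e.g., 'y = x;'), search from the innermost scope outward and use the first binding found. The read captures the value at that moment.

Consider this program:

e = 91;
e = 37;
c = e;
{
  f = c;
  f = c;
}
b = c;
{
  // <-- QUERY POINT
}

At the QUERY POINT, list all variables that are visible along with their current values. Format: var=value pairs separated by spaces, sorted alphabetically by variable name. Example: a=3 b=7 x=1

Answer: b=37 c=37 e=37

Derivation:
Step 1: declare e=91 at depth 0
Step 2: declare e=37 at depth 0
Step 3: declare c=(read e)=37 at depth 0
Step 4: enter scope (depth=1)
Step 5: declare f=(read c)=37 at depth 1
Step 6: declare f=(read c)=37 at depth 1
Step 7: exit scope (depth=0)
Step 8: declare b=(read c)=37 at depth 0
Step 9: enter scope (depth=1)
Visible at query point: b=37 c=37 e=37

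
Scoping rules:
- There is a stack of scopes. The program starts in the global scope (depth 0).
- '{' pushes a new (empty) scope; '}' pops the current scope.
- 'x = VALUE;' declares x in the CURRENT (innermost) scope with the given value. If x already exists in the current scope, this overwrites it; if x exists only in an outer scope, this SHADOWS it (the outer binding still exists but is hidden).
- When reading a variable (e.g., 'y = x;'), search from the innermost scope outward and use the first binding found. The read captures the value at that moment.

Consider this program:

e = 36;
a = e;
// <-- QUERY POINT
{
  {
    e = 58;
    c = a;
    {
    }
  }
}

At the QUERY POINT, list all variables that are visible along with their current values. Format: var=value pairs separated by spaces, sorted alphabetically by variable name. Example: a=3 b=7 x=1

Answer: a=36 e=36

Derivation:
Step 1: declare e=36 at depth 0
Step 2: declare a=(read e)=36 at depth 0
Visible at query point: a=36 e=36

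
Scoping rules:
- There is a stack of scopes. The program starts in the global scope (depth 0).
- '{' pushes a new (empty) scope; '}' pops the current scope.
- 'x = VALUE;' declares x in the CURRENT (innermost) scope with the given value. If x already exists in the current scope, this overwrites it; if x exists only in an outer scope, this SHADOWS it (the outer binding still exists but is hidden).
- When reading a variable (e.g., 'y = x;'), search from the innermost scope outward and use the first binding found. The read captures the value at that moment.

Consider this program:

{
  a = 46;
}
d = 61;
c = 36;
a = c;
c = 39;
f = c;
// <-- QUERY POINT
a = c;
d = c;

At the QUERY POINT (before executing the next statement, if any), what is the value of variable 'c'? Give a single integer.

Answer: 39

Derivation:
Step 1: enter scope (depth=1)
Step 2: declare a=46 at depth 1
Step 3: exit scope (depth=0)
Step 4: declare d=61 at depth 0
Step 5: declare c=36 at depth 0
Step 6: declare a=(read c)=36 at depth 0
Step 7: declare c=39 at depth 0
Step 8: declare f=(read c)=39 at depth 0
Visible at query point: a=36 c=39 d=61 f=39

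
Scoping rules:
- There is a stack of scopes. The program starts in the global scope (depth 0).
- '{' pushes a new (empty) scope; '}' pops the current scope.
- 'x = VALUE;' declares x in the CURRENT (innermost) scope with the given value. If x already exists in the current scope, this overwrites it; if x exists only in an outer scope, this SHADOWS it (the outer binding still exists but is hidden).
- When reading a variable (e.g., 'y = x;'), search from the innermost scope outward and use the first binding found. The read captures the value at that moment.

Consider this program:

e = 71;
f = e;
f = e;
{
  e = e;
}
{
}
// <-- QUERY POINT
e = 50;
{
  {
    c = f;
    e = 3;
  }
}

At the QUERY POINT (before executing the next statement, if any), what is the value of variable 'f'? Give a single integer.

Step 1: declare e=71 at depth 0
Step 2: declare f=(read e)=71 at depth 0
Step 3: declare f=(read e)=71 at depth 0
Step 4: enter scope (depth=1)
Step 5: declare e=(read e)=71 at depth 1
Step 6: exit scope (depth=0)
Step 7: enter scope (depth=1)
Step 8: exit scope (depth=0)
Visible at query point: e=71 f=71

Answer: 71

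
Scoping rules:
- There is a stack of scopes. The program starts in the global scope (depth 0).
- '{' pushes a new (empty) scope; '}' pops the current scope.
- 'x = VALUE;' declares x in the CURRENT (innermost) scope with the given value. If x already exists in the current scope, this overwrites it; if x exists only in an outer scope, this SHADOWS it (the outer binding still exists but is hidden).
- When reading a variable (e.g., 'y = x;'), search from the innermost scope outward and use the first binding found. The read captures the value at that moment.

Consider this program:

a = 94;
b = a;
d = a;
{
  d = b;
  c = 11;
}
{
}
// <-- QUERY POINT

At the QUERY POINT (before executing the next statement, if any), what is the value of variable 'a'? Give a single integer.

Answer: 94

Derivation:
Step 1: declare a=94 at depth 0
Step 2: declare b=(read a)=94 at depth 0
Step 3: declare d=(read a)=94 at depth 0
Step 4: enter scope (depth=1)
Step 5: declare d=(read b)=94 at depth 1
Step 6: declare c=11 at depth 1
Step 7: exit scope (depth=0)
Step 8: enter scope (depth=1)
Step 9: exit scope (depth=0)
Visible at query point: a=94 b=94 d=94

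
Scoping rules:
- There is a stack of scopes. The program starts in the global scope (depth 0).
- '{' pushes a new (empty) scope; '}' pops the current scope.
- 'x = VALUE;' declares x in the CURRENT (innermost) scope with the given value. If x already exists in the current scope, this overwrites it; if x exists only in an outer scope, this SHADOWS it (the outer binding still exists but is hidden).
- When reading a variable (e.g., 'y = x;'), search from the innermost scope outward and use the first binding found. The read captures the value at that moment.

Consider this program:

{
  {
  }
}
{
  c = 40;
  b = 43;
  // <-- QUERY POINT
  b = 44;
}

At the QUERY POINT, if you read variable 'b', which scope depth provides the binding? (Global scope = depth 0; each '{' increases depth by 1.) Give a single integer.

Answer: 1

Derivation:
Step 1: enter scope (depth=1)
Step 2: enter scope (depth=2)
Step 3: exit scope (depth=1)
Step 4: exit scope (depth=0)
Step 5: enter scope (depth=1)
Step 6: declare c=40 at depth 1
Step 7: declare b=43 at depth 1
Visible at query point: b=43 c=40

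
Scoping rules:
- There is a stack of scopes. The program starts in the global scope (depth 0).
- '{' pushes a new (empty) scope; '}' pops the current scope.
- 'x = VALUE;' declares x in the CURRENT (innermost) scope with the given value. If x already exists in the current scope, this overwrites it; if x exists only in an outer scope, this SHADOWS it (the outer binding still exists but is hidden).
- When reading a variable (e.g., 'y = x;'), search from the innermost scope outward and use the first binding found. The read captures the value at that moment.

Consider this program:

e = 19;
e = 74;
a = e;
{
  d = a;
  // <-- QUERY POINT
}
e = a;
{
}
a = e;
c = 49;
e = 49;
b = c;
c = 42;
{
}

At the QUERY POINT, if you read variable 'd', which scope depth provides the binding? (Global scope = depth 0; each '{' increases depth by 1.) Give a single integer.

Answer: 1

Derivation:
Step 1: declare e=19 at depth 0
Step 2: declare e=74 at depth 0
Step 3: declare a=(read e)=74 at depth 0
Step 4: enter scope (depth=1)
Step 5: declare d=(read a)=74 at depth 1
Visible at query point: a=74 d=74 e=74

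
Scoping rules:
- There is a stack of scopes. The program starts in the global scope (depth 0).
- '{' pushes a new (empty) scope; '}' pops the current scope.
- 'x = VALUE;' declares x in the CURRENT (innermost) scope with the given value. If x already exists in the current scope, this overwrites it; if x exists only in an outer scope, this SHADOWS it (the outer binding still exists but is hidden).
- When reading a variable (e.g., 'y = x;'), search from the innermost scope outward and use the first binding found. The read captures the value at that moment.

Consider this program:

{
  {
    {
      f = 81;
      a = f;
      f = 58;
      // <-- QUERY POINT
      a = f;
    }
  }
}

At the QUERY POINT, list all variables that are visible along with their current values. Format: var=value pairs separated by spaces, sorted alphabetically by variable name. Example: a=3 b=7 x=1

Step 1: enter scope (depth=1)
Step 2: enter scope (depth=2)
Step 3: enter scope (depth=3)
Step 4: declare f=81 at depth 3
Step 5: declare a=(read f)=81 at depth 3
Step 6: declare f=58 at depth 3
Visible at query point: a=81 f=58

Answer: a=81 f=58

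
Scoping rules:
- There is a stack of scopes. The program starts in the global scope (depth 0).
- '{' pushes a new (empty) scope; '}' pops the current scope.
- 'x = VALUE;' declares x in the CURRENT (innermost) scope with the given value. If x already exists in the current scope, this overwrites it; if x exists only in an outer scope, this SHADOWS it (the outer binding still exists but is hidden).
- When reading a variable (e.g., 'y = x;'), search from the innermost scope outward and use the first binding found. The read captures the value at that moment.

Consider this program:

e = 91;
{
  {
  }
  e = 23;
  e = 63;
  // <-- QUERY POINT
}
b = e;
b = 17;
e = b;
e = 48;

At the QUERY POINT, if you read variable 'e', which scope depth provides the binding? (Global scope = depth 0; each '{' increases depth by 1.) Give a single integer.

Answer: 1

Derivation:
Step 1: declare e=91 at depth 0
Step 2: enter scope (depth=1)
Step 3: enter scope (depth=2)
Step 4: exit scope (depth=1)
Step 5: declare e=23 at depth 1
Step 6: declare e=63 at depth 1
Visible at query point: e=63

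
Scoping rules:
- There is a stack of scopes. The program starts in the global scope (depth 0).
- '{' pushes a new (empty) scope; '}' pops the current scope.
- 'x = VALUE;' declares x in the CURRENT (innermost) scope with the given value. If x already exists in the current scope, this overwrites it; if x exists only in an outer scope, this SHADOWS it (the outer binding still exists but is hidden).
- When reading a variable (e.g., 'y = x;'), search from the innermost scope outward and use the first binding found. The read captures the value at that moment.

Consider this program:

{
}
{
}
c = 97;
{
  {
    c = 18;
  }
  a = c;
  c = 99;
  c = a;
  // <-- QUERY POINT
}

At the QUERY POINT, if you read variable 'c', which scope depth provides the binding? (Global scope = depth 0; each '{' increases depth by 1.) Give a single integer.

Answer: 1

Derivation:
Step 1: enter scope (depth=1)
Step 2: exit scope (depth=0)
Step 3: enter scope (depth=1)
Step 4: exit scope (depth=0)
Step 5: declare c=97 at depth 0
Step 6: enter scope (depth=1)
Step 7: enter scope (depth=2)
Step 8: declare c=18 at depth 2
Step 9: exit scope (depth=1)
Step 10: declare a=(read c)=97 at depth 1
Step 11: declare c=99 at depth 1
Step 12: declare c=(read a)=97 at depth 1
Visible at query point: a=97 c=97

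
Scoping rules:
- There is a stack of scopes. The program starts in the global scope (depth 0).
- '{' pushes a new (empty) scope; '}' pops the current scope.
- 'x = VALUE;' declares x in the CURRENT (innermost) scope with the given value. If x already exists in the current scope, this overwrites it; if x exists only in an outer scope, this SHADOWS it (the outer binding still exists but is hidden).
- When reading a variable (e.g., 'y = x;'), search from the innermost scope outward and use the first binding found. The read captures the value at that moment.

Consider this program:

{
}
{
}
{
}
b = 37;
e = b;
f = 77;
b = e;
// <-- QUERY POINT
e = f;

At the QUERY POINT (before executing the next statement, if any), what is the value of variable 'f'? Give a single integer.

Step 1: enter scope (depth=1)
Step 2: exit scope (depth=0)
Step 3: enter scope (depth=1)
Step 4: exit scope (depth=0)
Step 5: enter scope (depth=1)
Step 6: exit scope (depth=0)
Step 7: declare b=37 at depth 0
Step 8: declare e=(read b)=37 at depth 0
Step 9: declare f=77 at depth 0
Step 10: declare b=(read e)=37 at depth 0
Visible at query point: b=37 e=37 f=77

Answer: 77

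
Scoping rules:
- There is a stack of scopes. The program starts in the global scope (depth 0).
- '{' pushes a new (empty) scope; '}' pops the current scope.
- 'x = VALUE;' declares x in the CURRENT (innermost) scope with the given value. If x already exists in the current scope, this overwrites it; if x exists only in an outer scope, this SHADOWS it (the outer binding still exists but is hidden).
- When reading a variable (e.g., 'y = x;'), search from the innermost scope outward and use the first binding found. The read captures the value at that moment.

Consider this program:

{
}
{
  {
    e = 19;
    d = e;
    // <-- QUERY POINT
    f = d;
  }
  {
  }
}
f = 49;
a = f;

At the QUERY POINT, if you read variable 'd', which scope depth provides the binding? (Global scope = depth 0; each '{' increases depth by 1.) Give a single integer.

Step 1: enter scope (depth=1)
Step 2: exit scope (depth=0)
Step 3: enter scope (depth=1)
Step 4: enter scope (depth=2)
Step 5: declare e=19 at depth 2
Step 6: declare d=(read e)=19 at depth 2
Visible at query point: d=19 e=19

Answer: 2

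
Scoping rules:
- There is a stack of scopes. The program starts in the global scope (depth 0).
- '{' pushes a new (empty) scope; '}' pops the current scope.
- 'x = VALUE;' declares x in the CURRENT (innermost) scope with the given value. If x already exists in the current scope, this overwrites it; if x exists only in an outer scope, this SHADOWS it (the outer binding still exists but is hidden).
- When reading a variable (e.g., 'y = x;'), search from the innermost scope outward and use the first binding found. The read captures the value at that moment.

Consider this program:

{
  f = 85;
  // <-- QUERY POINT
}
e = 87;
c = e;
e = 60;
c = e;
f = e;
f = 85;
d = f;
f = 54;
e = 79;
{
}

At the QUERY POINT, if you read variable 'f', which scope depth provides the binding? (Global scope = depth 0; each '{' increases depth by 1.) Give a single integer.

Answer: 1

Derivation:
Step 1: enter scope (depth=1)
Step 2: declare f=85 at depth 1
Visible at query point: f=85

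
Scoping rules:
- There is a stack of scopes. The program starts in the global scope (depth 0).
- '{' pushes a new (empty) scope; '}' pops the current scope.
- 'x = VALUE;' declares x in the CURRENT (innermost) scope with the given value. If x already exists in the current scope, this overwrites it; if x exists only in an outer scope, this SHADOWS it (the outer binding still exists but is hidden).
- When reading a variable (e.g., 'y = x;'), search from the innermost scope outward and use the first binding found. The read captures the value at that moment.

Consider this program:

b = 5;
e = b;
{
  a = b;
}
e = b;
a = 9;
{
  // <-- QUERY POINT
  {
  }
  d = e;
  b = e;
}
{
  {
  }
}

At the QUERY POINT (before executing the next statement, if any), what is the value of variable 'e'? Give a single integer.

Answer: 5

Derivation:
Step 1: declare b=5 at depth 0
Step 2: declare e=(read b)=5 at depth 0
Step 3: enter scope (depth=1)
Step 4: declare a=(read b)=5 at depth 1
Step 5: exit scope (depth=0)
Step 6: declare e=(read b)=5 at depth 0
Step 7: declare a=9 at depth 0
Step 8: enter scope (depth=1)
Visible at query point: a=9 b=5 e=5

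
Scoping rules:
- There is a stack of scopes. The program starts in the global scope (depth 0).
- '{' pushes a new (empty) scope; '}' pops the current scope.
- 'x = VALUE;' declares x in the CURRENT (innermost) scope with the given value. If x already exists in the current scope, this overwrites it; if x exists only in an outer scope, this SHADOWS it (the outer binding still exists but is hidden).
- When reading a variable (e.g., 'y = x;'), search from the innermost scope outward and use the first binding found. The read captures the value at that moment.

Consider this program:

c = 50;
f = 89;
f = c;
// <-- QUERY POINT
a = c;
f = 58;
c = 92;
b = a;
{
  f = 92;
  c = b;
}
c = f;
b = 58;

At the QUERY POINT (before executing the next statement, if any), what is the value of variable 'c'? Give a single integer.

Answer: 50

Derivation:
Step 1: declare c=50 at depth 0
Step 2: declare f=89 at depth 0
Step 3: declare f=(read c)=50 at depth 0
Visible at query point: c=50 f=50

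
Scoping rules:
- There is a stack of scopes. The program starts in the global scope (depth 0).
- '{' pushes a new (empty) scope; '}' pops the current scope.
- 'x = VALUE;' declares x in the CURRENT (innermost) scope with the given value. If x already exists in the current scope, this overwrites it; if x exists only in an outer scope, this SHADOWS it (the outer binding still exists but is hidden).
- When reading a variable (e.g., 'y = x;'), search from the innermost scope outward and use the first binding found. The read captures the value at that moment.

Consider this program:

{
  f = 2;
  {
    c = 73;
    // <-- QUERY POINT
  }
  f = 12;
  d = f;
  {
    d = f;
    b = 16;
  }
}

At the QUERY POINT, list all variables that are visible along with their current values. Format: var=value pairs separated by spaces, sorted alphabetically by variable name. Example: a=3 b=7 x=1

Answer: c=73 f=2

Derivation:
Step 1: enter scope (depth=1)
Step 2: declare f=2 at depth 1
Step 3: enter scope (depth=2)
Step 4: declare c=73 at depth 2
Visible at query point: c=73 f=2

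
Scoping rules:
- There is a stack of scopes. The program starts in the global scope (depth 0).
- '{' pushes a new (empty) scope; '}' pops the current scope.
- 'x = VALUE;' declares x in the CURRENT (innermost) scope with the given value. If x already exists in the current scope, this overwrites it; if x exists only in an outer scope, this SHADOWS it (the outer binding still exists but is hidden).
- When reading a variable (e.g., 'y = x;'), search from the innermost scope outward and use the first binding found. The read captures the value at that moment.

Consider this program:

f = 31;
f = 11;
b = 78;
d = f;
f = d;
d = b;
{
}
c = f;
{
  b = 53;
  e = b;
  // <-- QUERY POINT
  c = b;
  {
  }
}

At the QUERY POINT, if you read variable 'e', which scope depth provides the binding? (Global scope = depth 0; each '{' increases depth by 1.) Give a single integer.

Answer: 1

Derivation:
Step 1: declare f=31 at depth 0
Step 2: declare f=11 at depth 0
Step 3: declare b=78 at depth 0
Step 4: declare d=(read f)=11 at depth 0
Step 5: declare f=(read d)=11 at depth 0
Step 6: declare d=(read b)=78 at depth 0
Step 7: enter scope (depth=1)
Step 8: exit scope (depth=0)
Step 9: declare c=(read f)=11 at depth 0
Step 10: enter scope (depth=1)
Step 11: declare b=53 at depth 1
Step 12: declare e=(read b)=53 at depth 1
Visible at query point: b=53 c=11 d=78 e=53 f=11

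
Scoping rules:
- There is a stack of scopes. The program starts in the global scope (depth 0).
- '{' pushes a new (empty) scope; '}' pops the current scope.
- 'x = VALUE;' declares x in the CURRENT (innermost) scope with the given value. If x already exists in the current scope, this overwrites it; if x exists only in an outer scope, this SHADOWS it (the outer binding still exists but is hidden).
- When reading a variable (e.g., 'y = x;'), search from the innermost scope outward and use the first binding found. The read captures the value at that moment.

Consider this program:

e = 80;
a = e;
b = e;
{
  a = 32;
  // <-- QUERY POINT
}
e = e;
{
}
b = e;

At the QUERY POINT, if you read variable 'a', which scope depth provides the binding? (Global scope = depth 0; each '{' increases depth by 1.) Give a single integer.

Step 1: declare e=80 at depth 0
Step 2: declare a=(read e)=80 at depth 0
Step 3: declare b=(read e)=80 at depth 0
Step 4: enter scope (depth=1)
Step 5: declare a=32 at depth 1
Visible at query point: a=32 b=80 e=80

Answer: 1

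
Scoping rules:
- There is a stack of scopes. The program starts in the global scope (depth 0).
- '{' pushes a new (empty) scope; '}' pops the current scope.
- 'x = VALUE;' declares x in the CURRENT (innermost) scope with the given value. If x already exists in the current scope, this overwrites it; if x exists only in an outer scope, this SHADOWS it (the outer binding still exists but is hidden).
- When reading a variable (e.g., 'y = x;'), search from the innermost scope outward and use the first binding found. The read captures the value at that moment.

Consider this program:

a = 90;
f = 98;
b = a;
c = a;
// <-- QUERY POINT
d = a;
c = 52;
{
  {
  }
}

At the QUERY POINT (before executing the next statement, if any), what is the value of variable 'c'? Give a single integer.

Answer: 90

Derivation:
Step 1: declare a=90 at depth 0
Step 2: declare f=98 at depth 0
Step 3: declare b=(read a)=90 at depth 0
Step 4: declare c=(read a)=90 at depth 0
Visible at query point: a=90 b=90 c=90 f=98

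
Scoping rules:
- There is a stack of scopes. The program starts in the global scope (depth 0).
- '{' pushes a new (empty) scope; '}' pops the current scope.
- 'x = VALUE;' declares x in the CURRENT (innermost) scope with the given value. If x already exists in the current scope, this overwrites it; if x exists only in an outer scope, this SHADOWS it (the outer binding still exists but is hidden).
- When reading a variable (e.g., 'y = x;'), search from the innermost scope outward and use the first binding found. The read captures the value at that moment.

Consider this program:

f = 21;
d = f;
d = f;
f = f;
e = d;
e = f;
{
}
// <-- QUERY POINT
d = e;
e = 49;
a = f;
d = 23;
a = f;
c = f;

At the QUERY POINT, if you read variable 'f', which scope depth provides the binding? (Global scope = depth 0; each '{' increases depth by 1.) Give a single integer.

Step 1: declare f=21 at depth 0
Step 2: declare d=(read f)=21 at depth 0
Step 3: declare d=(read f)=21 at depth 0
Step 4: declare f=(read f)=21 at depth 0
Step 5: declare e=(read d)=21 at depth 0
Step 6: declare e=(read f)=21 at depth 0
Step 7: enter scope (depth=1)
Step 8: exit scope (depth=0)
Visible at query point: d=21 e=21 f=21

Answer: 0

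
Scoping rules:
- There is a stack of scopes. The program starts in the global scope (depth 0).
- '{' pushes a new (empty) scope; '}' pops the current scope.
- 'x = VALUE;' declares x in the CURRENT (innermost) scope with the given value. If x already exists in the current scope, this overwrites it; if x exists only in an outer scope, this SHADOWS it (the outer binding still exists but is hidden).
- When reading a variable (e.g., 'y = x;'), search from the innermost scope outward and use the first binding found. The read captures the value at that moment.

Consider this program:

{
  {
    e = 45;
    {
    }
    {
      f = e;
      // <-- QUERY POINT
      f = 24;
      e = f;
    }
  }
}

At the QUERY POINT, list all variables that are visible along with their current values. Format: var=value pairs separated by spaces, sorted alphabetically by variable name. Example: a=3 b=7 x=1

Answer: e=45 f=45

Derivation:
Step 1: enter scope (depth=1)
Step 2: enter scope (depth=2)
Step 3: declare e=45 at depth 2
Step 4: enter scope (depth=3)
Step 5: exit scope (depth=2)
Step 6: enter scope (depth=3)
Step 7: declare f=(read e)=45 at depth 3
Visible at query point: e=45 f=45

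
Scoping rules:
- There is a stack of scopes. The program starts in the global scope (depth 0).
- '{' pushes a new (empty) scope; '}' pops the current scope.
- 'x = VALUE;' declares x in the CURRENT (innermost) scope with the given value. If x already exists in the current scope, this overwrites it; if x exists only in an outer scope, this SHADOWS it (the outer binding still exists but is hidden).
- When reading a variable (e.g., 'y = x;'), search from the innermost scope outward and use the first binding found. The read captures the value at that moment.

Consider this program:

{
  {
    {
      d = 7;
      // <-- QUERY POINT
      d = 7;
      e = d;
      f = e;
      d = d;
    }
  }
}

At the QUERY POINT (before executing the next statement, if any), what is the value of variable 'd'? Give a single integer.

Answer: 7

Derivation:
Step 1: enter scope (depth=1)
Step 2: enter scope (depth=2)
Step 3: enter scope (depth=3)
Step 4: declare d=7 at depth 3
Visible at query point: d=7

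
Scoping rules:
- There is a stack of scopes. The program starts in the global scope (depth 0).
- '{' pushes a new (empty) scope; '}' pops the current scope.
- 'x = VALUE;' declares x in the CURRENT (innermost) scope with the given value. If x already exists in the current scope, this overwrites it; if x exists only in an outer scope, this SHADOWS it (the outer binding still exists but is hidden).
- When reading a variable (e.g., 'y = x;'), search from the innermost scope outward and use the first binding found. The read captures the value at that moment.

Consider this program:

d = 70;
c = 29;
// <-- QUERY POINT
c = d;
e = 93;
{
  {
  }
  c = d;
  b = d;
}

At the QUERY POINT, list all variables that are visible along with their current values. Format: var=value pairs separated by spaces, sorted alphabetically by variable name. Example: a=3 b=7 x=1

Answer: c=29 d=70

Derivation:
Step 1: declare d=70 at depth 0
Step 2: declare c=29 at depth 0
Visible at query point: c=29 d=70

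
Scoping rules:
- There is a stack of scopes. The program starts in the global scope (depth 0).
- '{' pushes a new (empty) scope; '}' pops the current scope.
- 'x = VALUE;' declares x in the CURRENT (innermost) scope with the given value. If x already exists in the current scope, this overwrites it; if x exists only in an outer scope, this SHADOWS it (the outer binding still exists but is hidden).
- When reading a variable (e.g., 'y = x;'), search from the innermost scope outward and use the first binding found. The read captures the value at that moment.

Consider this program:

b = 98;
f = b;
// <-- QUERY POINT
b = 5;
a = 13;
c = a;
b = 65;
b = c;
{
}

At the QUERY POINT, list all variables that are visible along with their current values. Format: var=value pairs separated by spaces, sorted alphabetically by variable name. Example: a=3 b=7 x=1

Answer: b=98 f=98

Derivation:
Step 1: declare b=98 at depth 0
Step 2: declare f=(read b)=98 at depth 0
Visible at query point: b=98 f=98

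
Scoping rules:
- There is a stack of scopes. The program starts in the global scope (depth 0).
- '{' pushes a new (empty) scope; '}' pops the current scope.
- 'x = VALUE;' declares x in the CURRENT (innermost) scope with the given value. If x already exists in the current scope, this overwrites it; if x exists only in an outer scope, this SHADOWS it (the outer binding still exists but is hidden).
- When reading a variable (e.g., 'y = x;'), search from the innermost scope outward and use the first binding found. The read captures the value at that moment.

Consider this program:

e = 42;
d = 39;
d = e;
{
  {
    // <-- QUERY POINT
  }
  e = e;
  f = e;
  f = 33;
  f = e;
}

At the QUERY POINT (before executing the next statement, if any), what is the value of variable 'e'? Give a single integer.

Step 1: declare e=42 at depth 0
Step 2: declare d=39 at depth 0
Step 3: declare d=(read e)=42 at depth 0
Step 4: enter scope (depth=1)
Step 5: enter scope (depth=2)
Visible at query point: d=42 e=42

Answer: 42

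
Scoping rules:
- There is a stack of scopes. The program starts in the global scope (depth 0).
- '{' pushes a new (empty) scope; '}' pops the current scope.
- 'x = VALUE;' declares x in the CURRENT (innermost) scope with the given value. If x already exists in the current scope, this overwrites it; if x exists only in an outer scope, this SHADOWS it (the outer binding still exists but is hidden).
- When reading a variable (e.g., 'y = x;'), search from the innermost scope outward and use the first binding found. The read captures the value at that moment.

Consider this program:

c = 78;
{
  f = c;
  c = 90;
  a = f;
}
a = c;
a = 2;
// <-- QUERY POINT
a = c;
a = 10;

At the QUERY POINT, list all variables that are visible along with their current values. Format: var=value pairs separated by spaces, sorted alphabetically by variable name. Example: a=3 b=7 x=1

Step 1: declare c=78 at depth 0
Step 2: enter scope (depth=1)
Step 3: declare f=(read c)=78 at depth 1
Step 4: declare c=90 at depth 1
Step 5: declare a=(read f)=78 at depth 1
Step 6: exit scope (depth=0)
Step 7: declare a=(read c)=78 at depth 0
Step 8: declare a=2 at depth 0
Visible at query point: a=2 c=78

Answer: a=2 c=78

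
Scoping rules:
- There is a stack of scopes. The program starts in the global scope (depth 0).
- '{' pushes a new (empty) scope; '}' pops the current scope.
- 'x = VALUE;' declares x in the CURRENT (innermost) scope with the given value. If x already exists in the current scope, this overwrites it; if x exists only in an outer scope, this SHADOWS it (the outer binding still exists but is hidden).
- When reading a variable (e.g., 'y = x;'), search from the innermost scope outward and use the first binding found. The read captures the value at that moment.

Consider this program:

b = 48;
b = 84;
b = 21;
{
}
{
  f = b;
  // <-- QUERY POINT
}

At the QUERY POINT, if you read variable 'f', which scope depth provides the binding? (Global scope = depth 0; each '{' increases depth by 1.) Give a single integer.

Answer: 1

Derivation:
Step 1: declare b=48 at depth 0
Step 2: declare b=84 at depth 0
Step 3: declare b=21 at depth 0
Step 4: enter scope (depth=1)
Step 5: exit scope (depth=0)
Step 6: enter scope (depth=1)
Step 7: declare f=(read b)=21 at depth 1
Visible at query point: b=21 f=21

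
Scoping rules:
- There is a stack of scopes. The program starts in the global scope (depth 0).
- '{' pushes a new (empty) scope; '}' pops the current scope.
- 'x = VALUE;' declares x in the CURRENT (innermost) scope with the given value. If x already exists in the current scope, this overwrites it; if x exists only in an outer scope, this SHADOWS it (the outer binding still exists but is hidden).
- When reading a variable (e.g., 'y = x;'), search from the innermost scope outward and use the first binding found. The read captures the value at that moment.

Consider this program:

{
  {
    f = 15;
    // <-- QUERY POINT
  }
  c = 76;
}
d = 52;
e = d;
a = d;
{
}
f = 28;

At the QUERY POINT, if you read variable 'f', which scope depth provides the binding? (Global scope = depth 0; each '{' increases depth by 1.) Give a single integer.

Answer: 2

Derivation:
Step 1: enter scope (depth=1)
Step 2: enter scope (depth=2)
Step 3: declare f=15 at depth 2
Visible at query point: f=15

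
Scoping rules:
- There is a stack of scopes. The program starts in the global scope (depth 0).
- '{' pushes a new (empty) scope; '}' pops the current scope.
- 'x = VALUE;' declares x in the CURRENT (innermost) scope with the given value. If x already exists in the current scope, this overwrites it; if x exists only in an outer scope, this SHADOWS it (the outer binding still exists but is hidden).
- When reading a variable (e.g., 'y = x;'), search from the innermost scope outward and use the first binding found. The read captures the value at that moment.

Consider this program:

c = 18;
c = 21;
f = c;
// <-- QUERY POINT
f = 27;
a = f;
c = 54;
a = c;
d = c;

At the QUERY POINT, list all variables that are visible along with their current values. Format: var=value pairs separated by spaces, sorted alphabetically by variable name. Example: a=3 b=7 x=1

Step 1: declare c=18 at depth 0
Step 2: declare c=21 at depth 0
Step 3: declare f=(read c)=21 at depth 0
Visible at query point: c=21 f=21

Answer: c=21 f=21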